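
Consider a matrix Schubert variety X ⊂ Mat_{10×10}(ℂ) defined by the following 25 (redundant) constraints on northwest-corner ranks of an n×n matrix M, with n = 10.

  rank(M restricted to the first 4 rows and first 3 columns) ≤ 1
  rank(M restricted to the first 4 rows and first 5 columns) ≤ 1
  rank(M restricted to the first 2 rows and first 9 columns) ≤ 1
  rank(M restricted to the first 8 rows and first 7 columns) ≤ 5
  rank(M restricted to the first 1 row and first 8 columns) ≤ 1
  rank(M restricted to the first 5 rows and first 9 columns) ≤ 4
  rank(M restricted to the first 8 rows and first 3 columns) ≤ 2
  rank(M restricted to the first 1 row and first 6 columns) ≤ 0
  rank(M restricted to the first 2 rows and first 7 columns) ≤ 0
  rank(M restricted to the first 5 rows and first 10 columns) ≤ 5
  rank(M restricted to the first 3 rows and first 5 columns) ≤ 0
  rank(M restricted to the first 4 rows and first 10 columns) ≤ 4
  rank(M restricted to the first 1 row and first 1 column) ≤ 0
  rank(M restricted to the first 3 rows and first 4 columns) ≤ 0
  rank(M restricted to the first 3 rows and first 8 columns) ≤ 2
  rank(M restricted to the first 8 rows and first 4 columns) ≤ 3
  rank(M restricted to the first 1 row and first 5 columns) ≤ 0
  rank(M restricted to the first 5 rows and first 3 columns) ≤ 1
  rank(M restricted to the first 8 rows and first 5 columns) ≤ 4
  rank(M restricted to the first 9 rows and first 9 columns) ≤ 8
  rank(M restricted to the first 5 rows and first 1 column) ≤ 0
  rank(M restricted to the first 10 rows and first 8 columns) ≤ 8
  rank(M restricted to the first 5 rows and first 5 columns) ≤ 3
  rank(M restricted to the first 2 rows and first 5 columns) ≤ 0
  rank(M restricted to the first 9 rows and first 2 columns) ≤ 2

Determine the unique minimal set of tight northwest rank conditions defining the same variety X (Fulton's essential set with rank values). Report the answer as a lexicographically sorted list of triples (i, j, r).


The tightest implied rank at each (i,j), from the 25 conditions:

  R[1]: 0 | 0 | 0 | 0 | 0 | 0 | 0 | 1 | 1 | 1
  R[2]: 0 | 0 | 0 | 0 | 0 | 0 | 0 | 1 | 1 | 2
  R[3]: 0 | 0 | 0 | 0 | 0 | 1 | 1 | 2 | 2 | 3
  R[4]: 0 | 1 | 1 | 1 | 1 | 2 | 2 | 3 | 3 | 4
  R[5]: 0 | 1 | 1 | 2 | 2 | 3 | 3 | 4 | 4 | 5
  R[6]: 1 | 2 | 2 | 3 | 3 | 4 | 4 | 5 | 5 | 6
  R[7]: 1 | 2 | 2 | 3 | 4 | 5 | 5 | 6 | 6 | 7
  R[8]: 1 | 2 | 2 | 3 | 4 | 5 | 5 | 6 | 7 | 8
  R[9]: 1 | 2 | 3 | 4 | 5 | 6 | 6 | 7 | 8 | 9
  R[10]: 1 | 2 | 3 | 4 | 5 | 6 | 7 | 8 | 9 | 10

the unique w with this rank table is (8, 10, 6, 2, 4, 1, 5, 9, 3, 7).

Rothe diagram D(w) (26 cells), 7 SE-corners (essential conditions):

[(2, 7, 0), (2, 9, 1), (3, 5, 0), (5, 1, 0), (5, 3, 1), (8, 3, 2), (8, 7, 5)]


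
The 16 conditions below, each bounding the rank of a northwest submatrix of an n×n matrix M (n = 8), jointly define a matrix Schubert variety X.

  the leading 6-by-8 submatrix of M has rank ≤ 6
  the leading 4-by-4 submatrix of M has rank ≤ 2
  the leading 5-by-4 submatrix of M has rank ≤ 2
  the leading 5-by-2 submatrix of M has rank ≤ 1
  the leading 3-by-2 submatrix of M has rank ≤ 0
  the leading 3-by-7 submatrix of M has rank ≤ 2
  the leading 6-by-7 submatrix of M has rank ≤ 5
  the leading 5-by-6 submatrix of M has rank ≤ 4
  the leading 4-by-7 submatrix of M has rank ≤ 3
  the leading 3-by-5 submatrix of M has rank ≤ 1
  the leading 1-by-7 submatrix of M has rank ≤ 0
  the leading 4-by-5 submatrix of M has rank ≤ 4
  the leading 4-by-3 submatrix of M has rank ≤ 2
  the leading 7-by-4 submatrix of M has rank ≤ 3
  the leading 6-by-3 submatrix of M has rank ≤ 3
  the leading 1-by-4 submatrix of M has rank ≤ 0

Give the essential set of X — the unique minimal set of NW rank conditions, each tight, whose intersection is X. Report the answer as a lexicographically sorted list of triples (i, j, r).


Propagating the 16 rank bounds to every northwest block:

  row 1: 0 0 0 0 0 0 0 1
  row 2: 0 0 1 1 1 1 1 2
  row 3: 0 0 1 1 1 2 2 3
  row 4: 1 1 2 2 2 3 3 4
  row 5: 1 1 2 2 3 4 4 5
  row 6: 1 2 3 3 4 5 5 6
  row 7: 1 2 3 3 4 5 6 7
  row 8: 1 2 3 4 5 6 7 8

hence w(1..8) = (8, 3, 6, 1, 5, 2, 7, 4).

Fulton essential set (6 of the 16 Rothe cells):

[(1, 7, 0), (3, 2, 0), (3, 5, 1), (5, 2, 1), (5, 4, 2), (7, 4, 3)]


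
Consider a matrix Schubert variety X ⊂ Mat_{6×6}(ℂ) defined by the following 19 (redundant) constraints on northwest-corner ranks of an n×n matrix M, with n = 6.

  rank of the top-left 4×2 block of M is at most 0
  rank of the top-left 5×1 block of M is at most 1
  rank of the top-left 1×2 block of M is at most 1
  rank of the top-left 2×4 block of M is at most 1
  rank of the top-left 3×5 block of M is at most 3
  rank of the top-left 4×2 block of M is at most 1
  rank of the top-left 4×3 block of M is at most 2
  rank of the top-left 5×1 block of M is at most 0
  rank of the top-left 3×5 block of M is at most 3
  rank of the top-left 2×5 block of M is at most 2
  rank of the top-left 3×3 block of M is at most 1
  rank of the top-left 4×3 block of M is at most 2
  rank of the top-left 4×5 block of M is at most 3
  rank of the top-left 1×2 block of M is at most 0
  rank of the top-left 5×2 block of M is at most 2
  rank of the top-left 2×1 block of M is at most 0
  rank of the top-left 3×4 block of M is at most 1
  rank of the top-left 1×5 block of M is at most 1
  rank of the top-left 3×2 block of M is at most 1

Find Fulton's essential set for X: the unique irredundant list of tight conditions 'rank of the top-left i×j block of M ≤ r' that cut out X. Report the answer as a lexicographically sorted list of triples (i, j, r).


Reconstructing r_w from the 19 given conditions:

  R[1]: 0  0  1  1  1  1
  R[2]: 0  0  1  1  2  2
  R[3]: 0  0  1  1  2  3
  R[4]: 0  0  1  2  3  4
  R[5]: 0  1  2  3  4  5
  R[6]: 1  2  3  4  5  6

so w = (3, 5, 6, 4, 2, 1).

D(w) has 11 cells with 3 SE-corners; essential set:

[(3, 4, 1), (4, 2, 0), (5, 1, 0)]


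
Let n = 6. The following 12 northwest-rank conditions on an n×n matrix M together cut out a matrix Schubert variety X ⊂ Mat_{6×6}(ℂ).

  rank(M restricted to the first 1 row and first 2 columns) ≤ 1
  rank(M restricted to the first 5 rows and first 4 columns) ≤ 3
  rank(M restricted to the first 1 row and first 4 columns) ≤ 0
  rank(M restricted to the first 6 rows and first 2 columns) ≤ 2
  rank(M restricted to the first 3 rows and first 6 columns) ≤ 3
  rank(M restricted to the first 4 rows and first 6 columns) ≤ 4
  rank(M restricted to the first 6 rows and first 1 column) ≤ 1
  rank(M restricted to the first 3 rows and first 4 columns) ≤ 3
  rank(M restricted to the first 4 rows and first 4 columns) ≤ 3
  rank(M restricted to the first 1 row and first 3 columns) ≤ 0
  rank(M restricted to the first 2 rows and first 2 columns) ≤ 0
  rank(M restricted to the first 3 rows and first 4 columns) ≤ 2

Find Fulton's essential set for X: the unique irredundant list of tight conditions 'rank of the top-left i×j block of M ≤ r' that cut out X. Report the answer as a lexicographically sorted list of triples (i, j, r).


Rank table r_w(6×6) implied by the 12 constraints:

  i=1: 0  0  0  0  1  1
  i=2: 0  0  1  1  2  2
  i=3: 1  1  2  2  3  3
  i=4: 1  2  3  3  4  4
  i=5: 1  2  3  3  4  5
  i=6: 1  2  3  4  5  6

reading off 1-entries of Δ²R: w = (5, 3, 1, 2, 6, 4).

ℓ(w)=7; the 3 essential cells (i,j,r):

[(1, 4, 0), (2, 2, 0), (5, 4, 3)]


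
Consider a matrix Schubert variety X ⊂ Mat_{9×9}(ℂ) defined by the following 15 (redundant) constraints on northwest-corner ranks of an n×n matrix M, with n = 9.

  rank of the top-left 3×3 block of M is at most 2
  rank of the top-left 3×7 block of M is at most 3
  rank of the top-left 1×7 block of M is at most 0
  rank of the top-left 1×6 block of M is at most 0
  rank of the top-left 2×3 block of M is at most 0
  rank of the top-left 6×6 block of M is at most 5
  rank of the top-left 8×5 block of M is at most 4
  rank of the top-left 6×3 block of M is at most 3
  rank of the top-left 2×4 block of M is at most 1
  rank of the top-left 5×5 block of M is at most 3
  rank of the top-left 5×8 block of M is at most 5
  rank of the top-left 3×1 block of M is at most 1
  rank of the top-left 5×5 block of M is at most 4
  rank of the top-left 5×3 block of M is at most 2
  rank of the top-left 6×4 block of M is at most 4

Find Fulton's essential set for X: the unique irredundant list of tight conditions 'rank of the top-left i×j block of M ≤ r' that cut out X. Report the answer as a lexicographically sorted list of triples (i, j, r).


Computing R[i][j] = min implied NW-rank bound (n=9, 15 conditions):

  R[1]: 0 0 0 0 0 0 0 1 1
  R[2]: 0 0 0 1 1 1 1 2 2
  R[3]: 1 1 1 2 2 2 2 3 3
  R[4]: 1 2 2 3 3 3 3 4 4
  R[5]: 1 2 2 3 3 4 4 5 5
  R[6]: 1 2 3 4 4 5 5 6 6
  R[7]: 1 2 3 4 4 5 6 7 7
  R[8]: 1 2 3 4 4 5 6 7 8
  R[9]: 1 2 3 4 5 6 7 8 9

so w = (8, 4, 1, 2, 6, 3, 7, 9, 5).

Rothe diagram D(w) (14 cells), 5 SE-corners (essential conditions):

[(1, 7, 0), (2, 3, 0), (5, 3, 2), (5, 5, 3), (8, 5, 4)]


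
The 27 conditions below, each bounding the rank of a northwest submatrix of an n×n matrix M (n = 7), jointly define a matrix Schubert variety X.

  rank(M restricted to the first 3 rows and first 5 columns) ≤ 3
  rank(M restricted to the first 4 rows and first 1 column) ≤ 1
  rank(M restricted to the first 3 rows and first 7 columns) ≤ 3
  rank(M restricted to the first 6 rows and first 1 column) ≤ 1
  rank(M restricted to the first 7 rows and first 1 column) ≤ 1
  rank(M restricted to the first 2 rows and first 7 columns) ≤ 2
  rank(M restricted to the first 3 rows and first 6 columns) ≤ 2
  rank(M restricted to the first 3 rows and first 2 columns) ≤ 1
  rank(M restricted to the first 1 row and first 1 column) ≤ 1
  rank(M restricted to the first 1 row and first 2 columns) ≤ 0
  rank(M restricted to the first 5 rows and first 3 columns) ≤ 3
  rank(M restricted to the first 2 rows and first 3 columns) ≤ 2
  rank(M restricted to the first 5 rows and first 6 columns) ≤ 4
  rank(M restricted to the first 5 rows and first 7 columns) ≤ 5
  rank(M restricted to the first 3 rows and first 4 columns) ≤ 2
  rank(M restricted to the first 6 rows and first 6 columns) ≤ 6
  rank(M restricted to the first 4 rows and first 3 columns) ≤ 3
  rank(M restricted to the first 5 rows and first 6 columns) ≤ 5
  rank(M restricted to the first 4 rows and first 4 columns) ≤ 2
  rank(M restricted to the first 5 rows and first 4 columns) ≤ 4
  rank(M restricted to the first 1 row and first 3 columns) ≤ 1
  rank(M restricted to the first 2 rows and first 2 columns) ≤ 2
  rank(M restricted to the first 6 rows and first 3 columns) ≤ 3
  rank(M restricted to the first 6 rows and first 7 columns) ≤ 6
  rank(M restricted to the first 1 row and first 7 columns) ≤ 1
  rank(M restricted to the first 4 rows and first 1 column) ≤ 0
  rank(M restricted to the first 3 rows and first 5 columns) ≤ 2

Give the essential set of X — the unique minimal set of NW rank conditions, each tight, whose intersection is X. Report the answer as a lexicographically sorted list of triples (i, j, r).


Rank table r_w(7×7) implied by the 27 constraints:

  R[1]: 0, 0, 1, 1, 1, 1, 1
  R[2]: 0, 1, 2, 2, 2, 2, 2
  R[3]: 0, 1, 2, 2, 2, 2, 3
  R[4]: 0, 1, 2, 2, 3, 3, 4
  R[5]: 1, 2, 3, 3, 4, 4, 5
  R[6]: 1, 2, 3, 4, 5, 5, 6
  R[7]: 1, 2, 3, 4, 5, 6, 7

hence w(1..7) = (3, 2, 7, 5, 1, 4, 6).

ℓ(w)=9; the 4 essential cells (i,j,r):

[(1, 2, 0), (3, 6, 2), (4, 1, 0), (4, 4, 2)]


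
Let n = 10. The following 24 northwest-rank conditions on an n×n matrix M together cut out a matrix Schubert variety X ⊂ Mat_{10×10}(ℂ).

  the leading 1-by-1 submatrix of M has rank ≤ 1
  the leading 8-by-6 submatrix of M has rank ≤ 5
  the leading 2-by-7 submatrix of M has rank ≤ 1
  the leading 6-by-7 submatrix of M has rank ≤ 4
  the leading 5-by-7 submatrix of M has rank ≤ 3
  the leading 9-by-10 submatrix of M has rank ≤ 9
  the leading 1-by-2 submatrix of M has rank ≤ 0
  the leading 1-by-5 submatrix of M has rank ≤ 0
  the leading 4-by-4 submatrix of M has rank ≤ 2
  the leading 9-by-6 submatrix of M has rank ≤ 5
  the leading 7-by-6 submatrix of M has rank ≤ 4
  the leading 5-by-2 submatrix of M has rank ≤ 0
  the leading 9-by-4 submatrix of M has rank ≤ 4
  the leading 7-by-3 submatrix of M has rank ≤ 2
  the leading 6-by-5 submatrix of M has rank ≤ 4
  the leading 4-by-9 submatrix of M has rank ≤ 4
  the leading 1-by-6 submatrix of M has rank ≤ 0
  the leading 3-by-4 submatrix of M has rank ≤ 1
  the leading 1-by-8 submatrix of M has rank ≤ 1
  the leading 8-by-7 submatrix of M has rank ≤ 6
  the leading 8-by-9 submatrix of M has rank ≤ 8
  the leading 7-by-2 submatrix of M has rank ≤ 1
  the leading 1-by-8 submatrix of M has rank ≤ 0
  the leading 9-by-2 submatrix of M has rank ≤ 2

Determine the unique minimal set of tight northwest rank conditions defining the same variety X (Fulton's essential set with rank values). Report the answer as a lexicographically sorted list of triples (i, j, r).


Propagating the 24 rank bounds to every northwest block:

  R[1]: 0 0 0 0 0 0 0 0 1 1
  R[2]: 0 0 1 1 1 1 1 1 2 2
  R[3]: 0 0 1 1 2 2 2 2 3 3
  R[4]: 0 0 1 2 3 3 3 3 4 4
  R[5]: 0 0 1 2 3 3 3 4 5 5
  R[6]: 1 1 2 3 4 4 4 5 6 6
  R[7]: 1 1 2 3 4 4 5 6 7 7
  R[8]: 1 2 3 4 5 5 6 7 8 8
  R[9]: 1 2 3 4 5 5 6 7 8 9
  R[10]: 1 2 3 4 5 6 7 8 9 10

the unique w with this rank table is (9, 3, 5, 4, 8, 1, 7, 2, 10, 6).

Rothe diagram D(w) (22 cells), 7 SE-corners (essential conditions):

[(1, 8, 0), (3, 4, 1), (5, 2, 0), (5, 7, 3), (7, 2, 1), (7, 6, 4), (9, 6, 5)]


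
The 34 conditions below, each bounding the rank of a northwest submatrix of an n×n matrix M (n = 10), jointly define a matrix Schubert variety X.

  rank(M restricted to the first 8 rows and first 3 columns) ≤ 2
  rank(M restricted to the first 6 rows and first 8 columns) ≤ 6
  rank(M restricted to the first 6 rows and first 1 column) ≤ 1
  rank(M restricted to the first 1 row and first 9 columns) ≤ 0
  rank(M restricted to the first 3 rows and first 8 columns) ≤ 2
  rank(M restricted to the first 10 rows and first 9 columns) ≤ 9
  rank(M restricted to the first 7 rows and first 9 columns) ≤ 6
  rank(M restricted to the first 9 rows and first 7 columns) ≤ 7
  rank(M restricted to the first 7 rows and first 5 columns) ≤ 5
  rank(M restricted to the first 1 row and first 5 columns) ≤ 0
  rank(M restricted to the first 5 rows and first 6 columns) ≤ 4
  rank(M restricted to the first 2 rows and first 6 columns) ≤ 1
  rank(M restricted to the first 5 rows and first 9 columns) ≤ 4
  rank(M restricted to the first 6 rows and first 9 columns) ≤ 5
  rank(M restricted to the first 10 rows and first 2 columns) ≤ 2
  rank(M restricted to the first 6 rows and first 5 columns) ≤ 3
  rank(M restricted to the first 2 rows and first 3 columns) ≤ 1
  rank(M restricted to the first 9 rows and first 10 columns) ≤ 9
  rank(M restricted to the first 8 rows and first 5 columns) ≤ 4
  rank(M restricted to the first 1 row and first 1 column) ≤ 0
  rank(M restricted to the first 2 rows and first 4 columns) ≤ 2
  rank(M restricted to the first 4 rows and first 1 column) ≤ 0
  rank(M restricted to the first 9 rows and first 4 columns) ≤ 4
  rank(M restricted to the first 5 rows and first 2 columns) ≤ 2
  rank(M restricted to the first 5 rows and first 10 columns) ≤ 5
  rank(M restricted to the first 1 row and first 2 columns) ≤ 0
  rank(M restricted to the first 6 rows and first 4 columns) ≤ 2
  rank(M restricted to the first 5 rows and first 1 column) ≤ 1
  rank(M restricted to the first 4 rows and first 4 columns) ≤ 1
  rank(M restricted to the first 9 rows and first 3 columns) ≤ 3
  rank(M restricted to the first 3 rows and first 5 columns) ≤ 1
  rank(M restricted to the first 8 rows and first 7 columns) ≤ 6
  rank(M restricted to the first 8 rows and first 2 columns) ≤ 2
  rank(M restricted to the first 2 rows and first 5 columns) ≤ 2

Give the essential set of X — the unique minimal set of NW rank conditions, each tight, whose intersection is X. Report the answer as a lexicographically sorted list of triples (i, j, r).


The tightest implied rank at each (i,j), from the 34 conditions:

  0 | 0 | 0 | 0 | 0 | 0 | 0 | 0 | 0 | 1
  0 | 1 | 1 | 1 | 1 | 1 | 1 | 1 | 1 | 2
  0 | 1 | 1 | 1 | 1 | 2 | 2 | 2 | 2 | 3
  0 | 1 | 1 | 1 | 2 | 3 | 3 | 3 | 3 | 4
  1 | 2 | 2 | 2 | 3 | 4 | 4 | 4 | 4 | 5
  1 | 2 | 2 | 2 | 3 | 4 | 5 | 5 | 5 | 6
  1 | 2 | 2 | 3 | 4 | 5 | 6 | 6 | 6 | 7
  1 | 2 | 2 | 3 | 4 | 5 | 6 | 7 | 7 | 8
  1 | 2 | 3 | 4 | 5 | 6 | 7 | 8 | 8 | 9
  1 | 2 | 3 | 4 | 5 | 6 | 7 | 8 | 9 | 10

second differences of R give the permutation w = (10, 2, 6, 5, 1, 7, 4, 8, 3, 9).

Fulton essential set (6 of the 21 Rothe cells):

[(1, 9, 0), (3, 5, 1), (4, 1, 0), (4, 4, 1), (6, 4, 2), (8, 3, 2)]


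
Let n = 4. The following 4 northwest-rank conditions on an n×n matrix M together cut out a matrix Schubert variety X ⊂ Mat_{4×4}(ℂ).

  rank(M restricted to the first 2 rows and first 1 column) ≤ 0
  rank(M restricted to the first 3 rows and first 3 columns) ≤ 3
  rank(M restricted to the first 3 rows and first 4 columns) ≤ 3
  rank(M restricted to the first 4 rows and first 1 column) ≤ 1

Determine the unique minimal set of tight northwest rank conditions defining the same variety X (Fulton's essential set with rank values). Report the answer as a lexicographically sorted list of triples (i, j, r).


Reconstructing r_w from the 4 given conditions:

  0 | 1 | 1 | 1
  0 | 1 | 2 | 2
  1 | 2 | 3 | 3
  1 | 2 | 3 | 4

the unique w with this rank table is (2, 3, 1, 4).

ℓ(w)=2; the 1 essential cell (i,j,r):

[(2, 1, 0)]


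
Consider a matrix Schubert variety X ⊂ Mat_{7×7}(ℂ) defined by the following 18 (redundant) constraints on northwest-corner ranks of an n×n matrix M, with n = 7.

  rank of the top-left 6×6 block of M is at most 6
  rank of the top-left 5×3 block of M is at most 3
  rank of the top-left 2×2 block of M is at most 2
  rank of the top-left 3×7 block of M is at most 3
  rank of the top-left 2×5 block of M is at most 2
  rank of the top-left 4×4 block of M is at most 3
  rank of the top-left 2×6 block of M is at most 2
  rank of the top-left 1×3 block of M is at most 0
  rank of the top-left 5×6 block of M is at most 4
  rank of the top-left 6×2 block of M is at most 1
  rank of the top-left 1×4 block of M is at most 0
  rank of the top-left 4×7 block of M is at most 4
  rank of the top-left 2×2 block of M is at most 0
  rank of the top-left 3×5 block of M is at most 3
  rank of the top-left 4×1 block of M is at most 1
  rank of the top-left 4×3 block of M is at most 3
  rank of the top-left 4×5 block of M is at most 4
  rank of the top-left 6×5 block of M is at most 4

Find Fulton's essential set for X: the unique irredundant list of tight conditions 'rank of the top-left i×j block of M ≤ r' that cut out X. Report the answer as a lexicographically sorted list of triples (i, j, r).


The tightest implied rank at each (i,j), from the 18 conditions:

  R[1]: 0 | 0 | 0 | 0 | 1 | 1 | 1
  R[2]: 0 | 0 | 1 | 1 | 2 | 2 | 2
  R[3]: 1 | 1 | 2 | 2 | 3 | 3 | 3
  R[4]: 1 | 1 | 2 | 3 | 4 | 4 | 4
  R[5]: 1 | 1 | 2 | 3 | 4 | 4 | 5
  R[6]: 1 | 1 | 2 | 3 | 4 | 5 | 6
  R[7]: 1 | 2 | 3 | 4 | 5 | 6 | 7

second differences of R give the permutation w = (5, 3, 1, 4, 7, 6, 2).

D(w) has 10 cells with 4 SE-corners; essential set:

[(1, 4, 0), (2, 2, 0), (5, 6, 4), (6, 2, 1)]


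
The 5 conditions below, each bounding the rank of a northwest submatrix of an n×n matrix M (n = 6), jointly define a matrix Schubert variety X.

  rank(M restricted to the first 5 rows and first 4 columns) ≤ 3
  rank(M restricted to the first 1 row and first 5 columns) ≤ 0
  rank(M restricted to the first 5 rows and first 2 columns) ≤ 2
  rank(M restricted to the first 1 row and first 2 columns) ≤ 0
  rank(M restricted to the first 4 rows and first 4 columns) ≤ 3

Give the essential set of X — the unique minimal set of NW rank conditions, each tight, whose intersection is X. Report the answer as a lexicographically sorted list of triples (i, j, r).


Rank table r_w(6×6) implied by the 5 constraints:

  R[1]: 0 | 0 | 0 | 0 | 0 | 1
  R[2]: 1 | 1 | 1 | 1 | 1 | 2
  R[3]: 1 | 2 | 2 | 2 | 2 | 3
  R[4]: 1 | 2 | 3 | 3 | 3 | 4
  R[5]: 1 | 2 | 3 | 3 | 4 | 5
  R[6]: 1 | 2 | 3 | 4 | 5 | 6

giving w = (6, 1, 2, 3, 5, 4) via Δ²R.

Fulton essential set (2 of the 6 Rothe cells):

[(1, 5, 0), (5, 4, 3)]


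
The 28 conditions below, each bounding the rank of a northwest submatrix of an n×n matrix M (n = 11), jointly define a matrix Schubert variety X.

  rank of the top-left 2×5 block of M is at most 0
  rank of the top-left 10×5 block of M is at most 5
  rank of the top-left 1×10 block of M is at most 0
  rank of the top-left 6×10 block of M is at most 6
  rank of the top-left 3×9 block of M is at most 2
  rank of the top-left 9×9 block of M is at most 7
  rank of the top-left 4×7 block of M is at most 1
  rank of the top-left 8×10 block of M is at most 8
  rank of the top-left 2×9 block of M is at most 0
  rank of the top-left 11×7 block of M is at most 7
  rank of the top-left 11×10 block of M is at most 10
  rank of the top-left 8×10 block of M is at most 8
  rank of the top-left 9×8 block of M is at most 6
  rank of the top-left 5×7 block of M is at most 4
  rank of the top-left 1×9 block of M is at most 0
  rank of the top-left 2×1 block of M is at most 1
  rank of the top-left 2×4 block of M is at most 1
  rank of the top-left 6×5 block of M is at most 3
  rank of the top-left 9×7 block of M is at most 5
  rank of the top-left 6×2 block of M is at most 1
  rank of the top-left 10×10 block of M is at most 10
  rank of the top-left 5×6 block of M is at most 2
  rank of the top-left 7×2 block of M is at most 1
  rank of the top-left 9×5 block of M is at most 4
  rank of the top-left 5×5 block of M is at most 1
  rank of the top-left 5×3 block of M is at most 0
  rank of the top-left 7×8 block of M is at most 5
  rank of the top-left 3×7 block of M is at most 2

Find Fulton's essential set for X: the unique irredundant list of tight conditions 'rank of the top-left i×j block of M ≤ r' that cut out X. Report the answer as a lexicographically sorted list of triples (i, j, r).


Computing R[i][j] = min implied NW-rank bound (n=11, 28 conditions):

  i=1: 0 0 0 0 0 0 0 0 0 0 1
  i=2: 0 0 0 0 0 0 0 0 0 1 2
  i=3: 0 0 0 1 1 1 1 1 1 2 3
  i=4: 0 0 0 1 1 1 1 2 2 3 4
  i=5: 0 0 0 1 1 2 2 3 3 4 5
  i=6: 1 1 1 2 2 3 3 4 4 5 6
  i=7: 1 1 2 3 3 4 4 5 5 6 7
  i=8: 1 2 3 4 4 5 5 6 6 7 8
  i=9: 1 2 3 4 4 5 5 6 7 8 9
  i=10: 1 2 3 4 5 6 6 7 8 9 10
  i=11: 1 2 3 4 5 6 7 8 9 10 11

reading off 1-entries of Δ²R: w = (11, 10, 4, 8, 6, 1, 3, 2, 9, 5, 7).

|D(w)|=35, |Ess(w)|=8:

[(1, 10, 0), (2, 9, 0), (4, 7, 1), (5, 3, 0), (5, 5, 1), (7, 2, 1), (9, 5, 4), (9, 7, 5)]


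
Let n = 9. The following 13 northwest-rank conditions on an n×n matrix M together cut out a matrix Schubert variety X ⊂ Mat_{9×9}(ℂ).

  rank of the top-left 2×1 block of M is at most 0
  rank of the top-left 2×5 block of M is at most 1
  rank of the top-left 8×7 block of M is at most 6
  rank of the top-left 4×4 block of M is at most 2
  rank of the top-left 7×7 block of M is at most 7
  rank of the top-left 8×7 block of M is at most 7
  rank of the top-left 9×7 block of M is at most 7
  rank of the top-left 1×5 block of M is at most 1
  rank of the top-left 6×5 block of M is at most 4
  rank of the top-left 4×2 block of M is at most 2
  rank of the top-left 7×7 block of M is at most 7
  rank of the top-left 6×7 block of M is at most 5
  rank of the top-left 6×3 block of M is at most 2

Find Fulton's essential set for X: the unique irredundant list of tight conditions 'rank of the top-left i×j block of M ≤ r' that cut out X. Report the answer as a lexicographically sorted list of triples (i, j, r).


Recovering R(i,j) via the rank-extension bound from the 13 conditions:

  R[1]: 0, 1, 1, 1, 1, 1, 1, 1, 1
  R[2]: 0, 1, 1, 1, 1, 2, 2, 2, 2
  R[3]: 1, 2, 2, 2, 2, 3, 3, 3, 3
  R[4]: 1, 2, 2, 2, 3, 4, 4, 4, 4
  R[5]: 1, 2, 2, 3, 4, 5, 5, 5, 5
  R[6]: 1, 2, 2, 3, 4, 5, 5, 6, 6
  R[7]: 1, 2, 3, 4, 5, 6, 6, 7, 7
  R[8]: 1, 2, 3, 4, 5, 6, 6, 7, 8
  R[9]: 1, 2, 3, 4, 5, 6, 7, 8, 9

hence w(1..9) = (2, 6, 1, 5, 4, 8, 3, 9, 7).

ℓ(w)=11; the 6 essential cells (i,j,r):

[(2, 1, 0), (2, 5, 1), (4, 4, 2), (6, 3, 2), (6, 7, 5), (8, 7, 6)]


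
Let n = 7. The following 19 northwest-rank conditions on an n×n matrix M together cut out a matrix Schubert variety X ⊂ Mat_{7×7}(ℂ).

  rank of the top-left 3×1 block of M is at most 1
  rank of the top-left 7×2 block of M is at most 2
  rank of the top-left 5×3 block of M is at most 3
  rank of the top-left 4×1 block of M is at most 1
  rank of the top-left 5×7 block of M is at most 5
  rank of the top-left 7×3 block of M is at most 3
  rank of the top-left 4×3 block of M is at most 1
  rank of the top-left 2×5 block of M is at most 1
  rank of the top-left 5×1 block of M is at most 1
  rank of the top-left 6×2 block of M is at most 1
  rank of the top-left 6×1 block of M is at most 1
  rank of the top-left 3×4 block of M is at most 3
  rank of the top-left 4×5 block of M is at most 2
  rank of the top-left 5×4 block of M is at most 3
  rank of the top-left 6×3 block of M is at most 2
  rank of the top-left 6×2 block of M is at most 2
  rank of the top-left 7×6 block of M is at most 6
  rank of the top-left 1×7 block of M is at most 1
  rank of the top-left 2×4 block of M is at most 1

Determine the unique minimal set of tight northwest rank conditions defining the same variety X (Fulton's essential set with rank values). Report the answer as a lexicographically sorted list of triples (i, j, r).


Computing R[i][j] = min implied NW-rank bound (n=7, 19 conditions):

  1  1  1  1  1  1  1
  1  1  1  1  1  2  2
  1  1  1  2  2  3  3
  1  1  1  2  2  3  4
  1  1  2  3  3  4  5
  1  1  2  3  4  5  6
  1  2  3  4  5  6  7

the unique w with this rank table is (1, 6, 4, 7, 3, 5, 2).

|D(w)|=11, |Ess(w)|=4:

[(2, 5, 1), (4, 3, 1), (4, 5, 2), (6, 2, 1)]


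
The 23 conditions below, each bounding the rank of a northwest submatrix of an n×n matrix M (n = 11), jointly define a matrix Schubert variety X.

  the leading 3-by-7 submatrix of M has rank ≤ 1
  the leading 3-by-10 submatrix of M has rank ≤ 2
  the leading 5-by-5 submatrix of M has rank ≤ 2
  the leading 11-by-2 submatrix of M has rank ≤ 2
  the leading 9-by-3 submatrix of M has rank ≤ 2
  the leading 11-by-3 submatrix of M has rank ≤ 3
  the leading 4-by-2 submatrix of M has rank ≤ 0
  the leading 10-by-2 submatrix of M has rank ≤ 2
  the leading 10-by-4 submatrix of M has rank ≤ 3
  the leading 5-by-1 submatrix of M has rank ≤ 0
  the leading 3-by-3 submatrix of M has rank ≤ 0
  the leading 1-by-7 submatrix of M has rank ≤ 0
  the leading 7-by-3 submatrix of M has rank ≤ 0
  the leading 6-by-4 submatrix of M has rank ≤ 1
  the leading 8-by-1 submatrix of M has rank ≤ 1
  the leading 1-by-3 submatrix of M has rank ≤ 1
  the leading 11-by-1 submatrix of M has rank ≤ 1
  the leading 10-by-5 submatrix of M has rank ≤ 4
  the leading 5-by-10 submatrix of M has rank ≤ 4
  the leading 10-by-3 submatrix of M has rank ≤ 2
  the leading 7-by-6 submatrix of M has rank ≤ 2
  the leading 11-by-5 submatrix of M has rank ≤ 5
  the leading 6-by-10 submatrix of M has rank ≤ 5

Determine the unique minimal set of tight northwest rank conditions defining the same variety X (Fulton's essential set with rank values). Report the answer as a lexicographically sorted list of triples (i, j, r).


Propagating the 23 rank bounds to every northwest block:

  i=1: 0, 0, 0, 0, 0, 0, 0, 1, 1, 1, 1
  i=2: 0, 0, 0, 1, 1, 1, 1, 2, 2, 2, 2
  i=3: 0, 0, 0, 1, 1, 1, 1, 2, 2, 2, 3
  i=4: 0, 0, 0, 1, 2, 2, 2, 3, 3, 3, 4
  i=5: 0, 0, 0, 1, 2, 2, 3, 4, 4, 4, 5
  i=6: 0, 0, 0, 1, 2, 2, 3, 4, 5, 5, 6
  i=7: 0, 0, 0, 1, 2, 2, 3, 4, 5, 6, 7
  i=8: 1, 1, 1, 2, 3, 3, 4, 5, 6, 7, 8
  i=9: 1, 2, 2, 3, 4, 4, 5, 6, 7, 8, 9
  i=10: 1, 2, 2, 3, 4, 5, 6, 7, 8, 9, 10
  i=11: 1, 2, 3, 4, 5, 6, 7, 8, 9, 10, 11

giving w = (8, 4, 11, 5, 7, 9, 10, 1, 2, 6, 3) via Δ²R.

Fulton essential set (6 of the 34 Rothe cells):

[(1, 7, 0), (3, 7, 1), (3, 10, 2), (7, 3, 0), (7, 6, 2), (10, 3, 2)]


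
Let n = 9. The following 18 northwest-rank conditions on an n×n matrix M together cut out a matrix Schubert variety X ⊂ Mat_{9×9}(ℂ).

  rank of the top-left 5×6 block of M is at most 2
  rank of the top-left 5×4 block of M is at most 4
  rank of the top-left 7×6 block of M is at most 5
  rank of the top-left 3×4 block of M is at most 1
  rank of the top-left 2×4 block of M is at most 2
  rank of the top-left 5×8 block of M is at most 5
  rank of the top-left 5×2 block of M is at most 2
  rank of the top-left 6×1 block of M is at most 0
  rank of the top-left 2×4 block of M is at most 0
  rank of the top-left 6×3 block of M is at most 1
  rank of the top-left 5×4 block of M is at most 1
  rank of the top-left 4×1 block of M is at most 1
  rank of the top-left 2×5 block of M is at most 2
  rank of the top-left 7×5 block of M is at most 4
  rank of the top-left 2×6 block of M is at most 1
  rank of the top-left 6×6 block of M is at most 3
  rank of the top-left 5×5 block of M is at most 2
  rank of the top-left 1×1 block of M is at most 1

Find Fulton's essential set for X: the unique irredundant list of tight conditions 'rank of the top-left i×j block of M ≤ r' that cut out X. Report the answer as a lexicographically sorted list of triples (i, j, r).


Computing R[i][j] = min implied NW-rank bound (n=9, 18 conditions):

  row 1: 0 0 0 0 1 1 1 1 1
  row 2: 0 0 0 0 1 1 2 2 2
  row 3: 0 1 1 1 2 2 3 3 3
  row 4: 0 1 1 1 2 2 3 4 4
  row 5: 0 1 1 1 2 2 3 4 5
  row 6: 0 1 1 2 3 3 4 5 6
  row 7: 1 2 2 3 4 4 5 6 7
  row 8: 1 2 3 4 5 5 6 7 8
  row 9: 1 2 3 4 5 6 7 8 9

hence w(1..9) = (5, 7, 2, 8, 9, 4, 1, 3, 6).

6 SE-corners of the 20-cell Rothe diagram give Ess(w):

[(2, 4, 0), (2, 6, 1), (5, 4, 1), (5, 6, 2), (6, 1, 0), (6, 3, 1)]


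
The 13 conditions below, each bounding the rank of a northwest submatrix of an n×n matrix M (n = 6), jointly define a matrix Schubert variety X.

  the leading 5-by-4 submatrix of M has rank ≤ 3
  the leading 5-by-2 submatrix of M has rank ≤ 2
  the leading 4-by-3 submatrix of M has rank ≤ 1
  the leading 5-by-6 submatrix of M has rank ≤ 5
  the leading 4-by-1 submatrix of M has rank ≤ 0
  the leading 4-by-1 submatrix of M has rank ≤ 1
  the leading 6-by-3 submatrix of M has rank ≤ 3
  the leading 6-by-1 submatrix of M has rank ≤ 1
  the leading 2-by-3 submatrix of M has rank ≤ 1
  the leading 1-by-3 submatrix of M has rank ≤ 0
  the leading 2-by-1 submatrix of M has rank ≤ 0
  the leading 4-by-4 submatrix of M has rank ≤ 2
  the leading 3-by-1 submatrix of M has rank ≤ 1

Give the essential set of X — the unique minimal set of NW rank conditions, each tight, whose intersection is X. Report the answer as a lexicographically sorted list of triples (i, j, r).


Reconstructing r_w from the 13 given conditions:

  0 0 0 1 1 1
  0 1 1 2 2 2
  0 1 1 2 3 3
  0 1 1 2 3 4
  1 2 2 3 4 5
  1 2 3 4 5 6

giving w = (4, 2, 5, 6, 1, 3) via Δ²R.

Rothe diagram D(w) (8 cells), 3 SE-corners (essential conditions):

[(1, 3, 0), (4, 1, 0), (4, 3, 1)]


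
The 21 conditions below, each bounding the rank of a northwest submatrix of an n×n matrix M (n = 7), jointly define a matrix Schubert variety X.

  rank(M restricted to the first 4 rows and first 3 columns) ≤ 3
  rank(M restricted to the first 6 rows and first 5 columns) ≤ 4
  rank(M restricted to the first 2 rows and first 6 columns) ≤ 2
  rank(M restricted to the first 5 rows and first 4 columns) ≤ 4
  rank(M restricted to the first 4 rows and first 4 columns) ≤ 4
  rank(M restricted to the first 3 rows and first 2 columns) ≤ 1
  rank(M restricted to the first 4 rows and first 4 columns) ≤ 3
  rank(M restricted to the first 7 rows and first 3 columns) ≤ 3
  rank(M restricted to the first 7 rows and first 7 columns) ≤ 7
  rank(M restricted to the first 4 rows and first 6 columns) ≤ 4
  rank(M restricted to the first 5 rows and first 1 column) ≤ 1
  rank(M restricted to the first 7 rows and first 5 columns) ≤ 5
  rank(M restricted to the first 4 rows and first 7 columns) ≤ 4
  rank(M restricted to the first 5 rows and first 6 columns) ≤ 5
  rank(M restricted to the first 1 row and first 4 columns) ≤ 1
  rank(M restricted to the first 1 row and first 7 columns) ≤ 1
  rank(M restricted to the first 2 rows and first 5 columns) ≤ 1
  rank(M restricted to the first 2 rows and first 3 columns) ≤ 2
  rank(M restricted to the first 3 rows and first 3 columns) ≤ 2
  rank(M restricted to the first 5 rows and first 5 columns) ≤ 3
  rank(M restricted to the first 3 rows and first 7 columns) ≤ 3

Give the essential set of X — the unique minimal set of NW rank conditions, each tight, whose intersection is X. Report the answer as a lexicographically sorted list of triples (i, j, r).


Computing R[i][j] = min implied NW-rank bound (n=7, 21 conditions):

  1 1 1 1 1 1 1
  1 1 1 1 1 2 2
  1 1 2 2 2 3 3
  1 2 3 3 3 4 4
  1 2 3 3 3 4 5
  1 2 3 4 4 5 6
  1 2 3 4 5 6 7

so w = (1, 6, 3, 2, 7, 4, 5).

D(w) has 7 cells with 3 SE-corners; essential set:

[(2, 5, 1), (3, 2, 1), (5, 5, 3)]


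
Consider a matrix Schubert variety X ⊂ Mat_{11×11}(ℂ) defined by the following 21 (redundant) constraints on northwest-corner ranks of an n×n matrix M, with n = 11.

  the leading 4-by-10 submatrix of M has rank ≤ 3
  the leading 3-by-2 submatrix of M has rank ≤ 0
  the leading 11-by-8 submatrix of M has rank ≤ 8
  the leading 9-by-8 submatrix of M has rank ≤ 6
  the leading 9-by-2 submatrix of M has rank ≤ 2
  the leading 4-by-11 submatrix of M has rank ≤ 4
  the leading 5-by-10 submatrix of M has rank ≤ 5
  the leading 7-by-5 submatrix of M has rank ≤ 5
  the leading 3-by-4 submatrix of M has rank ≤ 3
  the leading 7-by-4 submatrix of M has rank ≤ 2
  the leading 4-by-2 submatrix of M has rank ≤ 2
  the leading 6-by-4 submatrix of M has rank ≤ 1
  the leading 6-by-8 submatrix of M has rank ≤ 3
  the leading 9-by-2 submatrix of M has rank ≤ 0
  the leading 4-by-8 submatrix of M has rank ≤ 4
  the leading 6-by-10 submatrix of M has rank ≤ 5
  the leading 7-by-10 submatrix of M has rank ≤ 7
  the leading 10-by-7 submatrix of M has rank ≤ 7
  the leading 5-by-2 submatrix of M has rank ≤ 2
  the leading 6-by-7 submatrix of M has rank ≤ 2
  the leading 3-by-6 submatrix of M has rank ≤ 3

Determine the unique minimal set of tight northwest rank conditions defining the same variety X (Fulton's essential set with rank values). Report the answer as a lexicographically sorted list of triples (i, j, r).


Propagating the 21 rank bounds to every northwest block:

  0, 0, 1, 1, 1, 1, 1, 1, 1, 1, 1
  0, 0, 1, 1, 2, 2, 2, 2, 2, 2, 2
  0, 0, 1, 1, 2, 2, 2, 3, 3, 3, 3
  0, 0, 1, 1, 2, 2, 2, 3, 3, 3, 4
  0, 0, 1, 1, 2, 2, 2, 3, 4, 4, 5
  0, 0, 1, 1, 2, 2, 2, 3, 4, 5, 6
  0, 0, 1, 2, 3, 3, 3, 4, 5, 6, 7
  0, 0, 1, 2, 3, 4, 4, 5, 6, 7, 8
  0, 0, 1, 2, 3, 4, 5, 6, 7, 8, 9
  1, 1, 2, 3, 4, 5, 6, 7, 8, 9, 10
  1, 2, 3, 4, 5, 6, 7, 8, 9, 10, 11

the unique w with this rank table is (3, 5, 8, 11, 9, 10, 4, 6, 7, 1, 2).

|D(w)|=33, |Ess(w)|=4:

[(4, 10, 3), (6, 4, 1), (6, 7, 2), (9, 2, 0)]


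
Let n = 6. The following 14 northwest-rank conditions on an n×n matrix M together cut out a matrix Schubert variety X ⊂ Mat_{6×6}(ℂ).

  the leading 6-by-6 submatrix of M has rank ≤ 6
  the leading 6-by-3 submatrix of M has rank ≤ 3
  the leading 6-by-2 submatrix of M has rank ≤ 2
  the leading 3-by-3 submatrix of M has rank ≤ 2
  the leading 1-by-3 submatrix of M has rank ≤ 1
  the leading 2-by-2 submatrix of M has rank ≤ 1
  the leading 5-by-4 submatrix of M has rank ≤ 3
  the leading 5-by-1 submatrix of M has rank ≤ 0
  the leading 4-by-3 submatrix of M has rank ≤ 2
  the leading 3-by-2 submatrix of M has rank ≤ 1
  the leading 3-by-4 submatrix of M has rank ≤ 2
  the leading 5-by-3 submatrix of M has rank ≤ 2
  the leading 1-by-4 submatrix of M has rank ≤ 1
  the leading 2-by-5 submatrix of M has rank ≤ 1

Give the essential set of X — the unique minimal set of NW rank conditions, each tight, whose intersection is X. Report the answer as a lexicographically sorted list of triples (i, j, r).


The tightest implied rank at each (i,j), from the 14 conditions:

  R[1]: 0 | 1 | 1 | 1 | 1 | 1
  R[2]: 0 | 1 | 1 | 1 | 1 | 2
  R[3]: 0 | 1 | 2 | 2 | 2 | 3
  R[4]: 0 | 1 | 2 | 3 | 3 | 4
  R[5]: 0 | 1 | 2 | 3 | 4 | 5
  R[6]: 1 | 2 | 3 | 4 | 5 | 6

reading off 1-entries of Δ²R: w = (2, 6, 3, 4, 5, 1).

Fulton essential set (2 of the 8 Rothe cells):

[(2, 5, 1), (5, 1, 0)]


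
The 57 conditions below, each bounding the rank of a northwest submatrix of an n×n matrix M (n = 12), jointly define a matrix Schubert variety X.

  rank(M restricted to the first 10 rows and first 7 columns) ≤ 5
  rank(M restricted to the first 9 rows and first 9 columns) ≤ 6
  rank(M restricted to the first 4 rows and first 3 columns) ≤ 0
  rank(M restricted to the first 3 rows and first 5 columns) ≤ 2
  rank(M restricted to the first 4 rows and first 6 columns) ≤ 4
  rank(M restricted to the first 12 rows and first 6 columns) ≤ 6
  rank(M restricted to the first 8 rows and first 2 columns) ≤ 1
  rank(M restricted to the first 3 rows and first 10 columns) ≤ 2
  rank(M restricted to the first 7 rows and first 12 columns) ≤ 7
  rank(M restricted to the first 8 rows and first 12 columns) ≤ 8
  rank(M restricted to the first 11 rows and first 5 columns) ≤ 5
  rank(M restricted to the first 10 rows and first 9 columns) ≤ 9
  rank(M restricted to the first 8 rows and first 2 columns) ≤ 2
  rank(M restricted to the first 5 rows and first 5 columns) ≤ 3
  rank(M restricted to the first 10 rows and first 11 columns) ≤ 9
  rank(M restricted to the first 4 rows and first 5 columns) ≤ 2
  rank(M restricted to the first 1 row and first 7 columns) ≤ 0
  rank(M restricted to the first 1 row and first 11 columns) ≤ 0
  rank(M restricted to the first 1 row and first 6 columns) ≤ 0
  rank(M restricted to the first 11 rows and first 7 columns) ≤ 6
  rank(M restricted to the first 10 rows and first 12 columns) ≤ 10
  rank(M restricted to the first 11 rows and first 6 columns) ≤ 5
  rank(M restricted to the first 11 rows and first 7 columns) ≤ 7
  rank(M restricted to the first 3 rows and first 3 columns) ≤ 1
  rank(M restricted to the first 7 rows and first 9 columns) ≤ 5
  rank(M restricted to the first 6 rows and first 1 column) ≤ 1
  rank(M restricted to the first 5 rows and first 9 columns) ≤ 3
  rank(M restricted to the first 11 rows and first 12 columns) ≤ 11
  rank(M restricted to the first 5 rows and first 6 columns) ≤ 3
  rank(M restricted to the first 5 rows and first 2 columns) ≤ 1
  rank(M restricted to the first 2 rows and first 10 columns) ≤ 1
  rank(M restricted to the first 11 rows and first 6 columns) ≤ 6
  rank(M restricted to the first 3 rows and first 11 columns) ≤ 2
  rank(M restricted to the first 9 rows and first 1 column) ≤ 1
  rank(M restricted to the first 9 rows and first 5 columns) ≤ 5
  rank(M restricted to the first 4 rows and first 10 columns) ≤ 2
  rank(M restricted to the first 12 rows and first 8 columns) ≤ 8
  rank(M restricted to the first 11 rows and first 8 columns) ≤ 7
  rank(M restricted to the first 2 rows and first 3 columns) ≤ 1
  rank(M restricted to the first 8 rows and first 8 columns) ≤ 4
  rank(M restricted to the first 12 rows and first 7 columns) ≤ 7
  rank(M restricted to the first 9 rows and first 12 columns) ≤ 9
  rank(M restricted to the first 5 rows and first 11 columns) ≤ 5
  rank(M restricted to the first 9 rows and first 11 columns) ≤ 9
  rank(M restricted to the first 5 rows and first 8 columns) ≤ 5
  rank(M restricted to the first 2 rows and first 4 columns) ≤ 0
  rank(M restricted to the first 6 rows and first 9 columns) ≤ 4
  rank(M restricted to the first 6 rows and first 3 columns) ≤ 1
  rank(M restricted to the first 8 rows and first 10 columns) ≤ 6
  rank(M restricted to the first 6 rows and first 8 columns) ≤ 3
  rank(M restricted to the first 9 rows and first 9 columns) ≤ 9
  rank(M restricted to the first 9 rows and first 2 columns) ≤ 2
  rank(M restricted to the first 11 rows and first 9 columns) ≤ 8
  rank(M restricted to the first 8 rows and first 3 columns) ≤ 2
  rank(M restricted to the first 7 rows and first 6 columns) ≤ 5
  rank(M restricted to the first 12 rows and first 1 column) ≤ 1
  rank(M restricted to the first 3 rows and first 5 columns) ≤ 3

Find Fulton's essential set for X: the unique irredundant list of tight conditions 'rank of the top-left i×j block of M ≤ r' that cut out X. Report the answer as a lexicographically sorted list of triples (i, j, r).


Rank table r_w(12×12) implied by the 57 constraints:

  R[1]: 0 0 0 0 0 0 0 0 0 0 0 1
  R[2]: 0 0 0 0 1 1 1 1 1 1 1 2
  R[3]: 0 0 0 1 2 2 2 2 2 2 2 3
  R[4]: 0 0 0 1 2 2 2 2 2 2 3 4
  R[5]: 1 1 1 2 3 3 3 3 3 3 4 5
  R[6]: 1 1 1 2 3 3 3 3 4 4 5 6
  R[7]: 1 1 2 3 4 4 4 4 5 5 6 7
  R[8]: 1 1 2 3 4 4 4 4 5 6 7 8
  R[9]: 1 2 3 4 5 5 5 5 6 7 8 9
  R[10]: 1 2 3 4 5 5 5 6 7 8 9 10
  R[11]: 1 2 3 4 5 5 6 7 8 9 10 11
  R[12]: 1 2 3 4 5 6 7 8 9 10 11 12

hence w(1..12) = (12, 5, 4, 11, 1, 9, 3, 10, 2, 8, 7, 6).

|D(w)|=39, |Ess(w)|=10:

[(1, 11, 0), (2, 4, 0), (4, 3, 0), (4, 10, 2), (6, 3, 1), (6, 8, 3), (8, 2, 1), (8, 8, 4), (10, 7, 5), (11, 6, 5)]
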